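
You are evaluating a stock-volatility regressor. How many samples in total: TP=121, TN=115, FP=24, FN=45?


Total = TP + TN + FP + FN
= 121 + 115 + 24 + 45
= 305
(Predicted positive: 145, predicted negative: 160)

305


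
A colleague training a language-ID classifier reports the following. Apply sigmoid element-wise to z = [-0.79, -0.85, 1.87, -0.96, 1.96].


σ(-0.79) = 1/(1+e^0.79) = 0.3122
σ(-0.85) = 1/(1+e^0.85) = 0.2994
σ(1.87) = 1/(1+e^-1.87) = 0.8665
σ(-0.96) = 1/(1+e^0.96) = 0.2769
σ(1.96) = 1/(1+e^-1.96) = 0.8765
result = [0.3122, 0.2994, 0.8665, 0.2769, 0.8765]

[0.3122, 0.2994, 0.8665, 0.2769, 0.8765]


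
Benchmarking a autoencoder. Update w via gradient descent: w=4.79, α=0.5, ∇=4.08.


w_new = w - α·∇
= 4.79 - 0.5·4.08
= 4.79 - 2.04
= 2.75

2.75


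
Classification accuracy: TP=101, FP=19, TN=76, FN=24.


Accuracy = (TP+TN)/(TP+TN+FP+FN)
= (101+76)/(220)
= 177/220 = 80.45%

80.45%


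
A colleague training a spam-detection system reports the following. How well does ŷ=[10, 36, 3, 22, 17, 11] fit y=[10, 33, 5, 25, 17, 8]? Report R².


ȳ = 16.3333
SS_res = Σ(y-ŷ)² = 31
SS_tot = Σ(y-ȳ)² = 591.33
R² = 1 - SS_res/SS_tot = 1 - 0.0524 = 0.9476

0.9476


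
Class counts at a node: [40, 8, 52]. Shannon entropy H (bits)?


Probabilities: [40/100, 8/100, 52/100] ≈ [0.4, 0.08, 0.52]
H = -((40/100)·log₂(40/100) + (8/100)·log₂(8/100) + (52/100)·log₂(52/100))
  = 1.3109 bits

1.3109 bits


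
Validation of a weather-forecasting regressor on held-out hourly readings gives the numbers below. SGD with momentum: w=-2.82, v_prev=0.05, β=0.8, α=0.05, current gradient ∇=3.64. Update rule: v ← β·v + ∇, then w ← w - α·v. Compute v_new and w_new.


v_new = 0.8·0.05 + 3.64 = 0.04 + 3.64 = 3.68
w_new = -2.82 - 0.05·3.68 = -2.82 - 0.184 = -3.004

v_new=3.68, w_new=-3.004


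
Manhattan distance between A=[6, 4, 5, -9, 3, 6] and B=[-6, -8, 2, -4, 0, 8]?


d = |6+ 6| + |4+ 8| + |5-2| + |-9+ 4| + |3-0| + |6-8|
  = 12 + 12 + 3 + 5 + 3 + 2
  = 37

37


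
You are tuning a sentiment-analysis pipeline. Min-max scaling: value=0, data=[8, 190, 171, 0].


min=0, max=190
(0-0)/(190-0) = 0/190 = 0.0

0.0


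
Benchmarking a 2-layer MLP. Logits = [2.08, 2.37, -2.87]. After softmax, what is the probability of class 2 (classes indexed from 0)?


Exponentials: e^2.08=8.0045, e^2.37=10.6974, e^-2.87=0.0567
Sum = 18.7586
Softmax = [0.4267, 0.5703, 0.003]
p[2] = 0.0567/18.7586 = 0.003

0.003


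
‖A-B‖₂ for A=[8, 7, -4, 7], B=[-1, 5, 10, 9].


d = √((8+ 1)² + (7-5)² + (-4-10)² + (7-9)²)
  = √(81 + 4 + 196 + 4)
  = √285 = 16.8819

16.8819


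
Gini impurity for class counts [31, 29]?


Probabilities: [31/60, 29/60] ≈ [0.5167, 0.4833]
Σpᵢ² = (961 + 841)/60² = 1802/3600
Gini = 1 - Σpᵢ² = 1 - 1802/3600 = 0.4994

0.4994


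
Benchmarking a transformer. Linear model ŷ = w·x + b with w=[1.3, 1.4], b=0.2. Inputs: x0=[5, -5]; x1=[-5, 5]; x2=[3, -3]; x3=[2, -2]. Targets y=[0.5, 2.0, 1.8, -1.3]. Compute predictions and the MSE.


ŷ0 = (1.3)·(5) + (1.4)·(-5) + 0.2 = -0.3
ŷ1 = (1.3)·(-5) + (1.4)·(5) + 0.2 = 0.7
ŷ2 = (1.3)·(3) + (1.4)·(-3) + 0.2 = -0.1
ŷ3 = (1.3)·(2) + (1.4)·(-2) + 0.2 = 0.0
errors² = [0.64, 1.69, 3.61, 1.69]
MSE = 7.6300/4 = 1.9075

1.9075


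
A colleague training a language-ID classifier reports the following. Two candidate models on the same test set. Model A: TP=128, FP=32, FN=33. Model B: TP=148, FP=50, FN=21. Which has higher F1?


Model A: P=128/160=0.8, R=128/161=0.795, F1=2PR/(P+R)=2TP/(2TP+FP+FN)=256/321=0.7975
Model B: P=148/198=0.7475, R=148/169=0.8757, F1=2PR/(P+R)=2TP/(2TP+FP+FN)=296/367=0.8065
0.7975 < 0.8065 → Model B

Model B


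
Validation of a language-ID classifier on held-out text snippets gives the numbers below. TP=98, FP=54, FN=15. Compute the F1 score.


Precision = 98/152 = 0.6447
Recall = 98/113 = 0.8673
F1 = 2·P·R/(P+R) = 2·TP/(2·TP+FP+FN) = 196/(196+54+15) = 196/265 = 0.7396

0.7396


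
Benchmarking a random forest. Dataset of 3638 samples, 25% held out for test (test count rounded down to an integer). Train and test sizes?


Test = ⌊3638·25/100⌋ = 909
Train = 3638 - 909 = 2729

Train: 2729, Test: 909


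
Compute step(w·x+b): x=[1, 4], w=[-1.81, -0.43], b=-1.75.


z = (1)·(-1.81) + (4)·(-0.43) - 1.75
  = -5.28
step(z) = 0 (z<0)

0


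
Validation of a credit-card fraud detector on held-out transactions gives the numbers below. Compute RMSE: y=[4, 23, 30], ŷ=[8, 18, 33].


MSE = 50/3 = 16.6667
RMSE = √(50/3) = 4.0825

4.0825


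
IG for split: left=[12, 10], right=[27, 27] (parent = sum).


Parent = [39, 37], H_parent = 0.9995
H_left = 0.994 (n=22), H_right = 1 (n=54)
H_children = (22/76)·0.994 + (54/76)·1 = 0.9983
IG = 0.9995 - 0.9983 = 0.0012

0.0012


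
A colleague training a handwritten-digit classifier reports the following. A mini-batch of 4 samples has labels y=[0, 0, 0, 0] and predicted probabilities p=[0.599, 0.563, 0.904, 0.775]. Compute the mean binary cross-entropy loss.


L[0] = -ln(1-0.599) = -ln(0.401) = 0.9138
L[1] = -ln(1-0.563) = -ln(0.437) = 0.8278
L[2] = -ln(1-0.904) = -ln(0.096) = 2.3434
L[3] = -ln(1-0.775) = -ln(0.225) = 1.4917
mean = (0.9138 + 0.8278 + 2.3434 + 1.4917)/4 = 1.3942

1.3942


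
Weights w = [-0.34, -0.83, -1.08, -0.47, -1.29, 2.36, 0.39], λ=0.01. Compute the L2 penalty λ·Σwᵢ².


‖w‖₂² = (-0.34)² + (-0.83)² + (-1.08)² + (-0.47)² + (-1.29)² + (2.36)² + (0.39)²
     = 0.1156 + 0.6889 + 1.1664 + 0.2209 + 1.6641 + 5.5696 + 0.1521
     = 9.5776
λ·‖w‖₂² = 0.01·9.5776 = 0.095776

0.095776


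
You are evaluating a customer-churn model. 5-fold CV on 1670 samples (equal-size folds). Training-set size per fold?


Fold size = 1670/5 = 334
Training per fold = 1670 - 334 = 1336

1336


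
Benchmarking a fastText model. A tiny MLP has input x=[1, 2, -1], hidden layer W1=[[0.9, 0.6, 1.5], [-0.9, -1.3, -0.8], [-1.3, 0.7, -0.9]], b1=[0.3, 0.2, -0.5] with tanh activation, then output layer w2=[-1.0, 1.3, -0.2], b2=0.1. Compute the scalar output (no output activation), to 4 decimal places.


z1[0] = (0.9)·(1) + (0.6)·(2) + (1.5)·(-1) + 0.3 = 0.9
z1[1] = (-0.9)·(1) + (-1.3)·(2) + (-0.8)·(-1) + 0.2 = -2.5
z1[2] = (-1.3)·(1) + (0.7)·(2) + (-0.9)·(-1) - 0.5 = 0.5
h = tanh(z1) = [0.7163, -0.9866, 0.4621]
output = (-1.0)·(0.7163) + (1.3)·(-0.9866) + (-0.2)·(0.4621) + 0.1 = -1.9913

-1.9913


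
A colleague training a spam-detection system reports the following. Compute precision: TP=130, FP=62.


Precision = TP/(TP+FP)
= 130/(130+62)
= 130/192 = 67.71%

67.71%


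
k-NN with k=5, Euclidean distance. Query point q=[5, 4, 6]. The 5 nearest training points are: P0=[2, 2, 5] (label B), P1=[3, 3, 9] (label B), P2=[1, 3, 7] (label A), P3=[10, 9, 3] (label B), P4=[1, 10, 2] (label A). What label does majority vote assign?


d(q,P0) = 3.7417  (label B)
d(q,P1) = 3.7417  (label B)
d(q,P2) = 4.2426  (label A)
d(q,P3) = 7.6811  (label B)
d(q,P4) = 8.2462  (label A)
Votes: A=2, B=3
Majority → B

B


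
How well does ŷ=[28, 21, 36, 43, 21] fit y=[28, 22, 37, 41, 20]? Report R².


ȳ = 29.6
SS_res = Σ(y-ŷ)² = 7
SS_tot = Σ(y-ȳ)² = 337.2
R² = 1 - SS_res/SS_tot = 1 - 0.0208 = 0.9792

0.9792


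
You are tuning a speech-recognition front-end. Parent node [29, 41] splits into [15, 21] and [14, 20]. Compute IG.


Parent = [29, 41], H_parent = 0.9787
H_left = 0.9799 (n=36), H_right = 0.9774 (n=34)
H_children = (36/70)·0.9799 + (34/70)·0.9774 = 0.9787
IG = 0.9787 - 0.9787 = 0.0

0.0


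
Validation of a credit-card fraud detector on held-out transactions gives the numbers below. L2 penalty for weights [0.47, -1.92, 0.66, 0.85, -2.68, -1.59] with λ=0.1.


‖w‖₂² = (0.47)² + (-1.92)² + (0.66)² + (0.85)² + (-2.68)² + (-1.59)²
     = 0.2209 + 3.6864 + 0.4356 + 0.7225 + 7.1824 + 2.5281
     = 14.7759
λ·‖w‖₂² = 0.1·14.7759 = 1.47759

1.47759


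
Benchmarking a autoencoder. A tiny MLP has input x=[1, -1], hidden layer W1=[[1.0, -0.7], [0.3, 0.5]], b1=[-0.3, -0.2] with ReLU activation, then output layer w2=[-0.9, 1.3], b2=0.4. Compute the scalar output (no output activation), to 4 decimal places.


z1[0] = (1.0)·(1) + (-0.7)·(-1) - 0.3 = 1.4
z1[1] = (0.3)·(1) + (0.5)·(-1) - 0.2 = -0.4
h = ReLU(z1) = [1.4, 0.0]
output = (-0.9)·(1.4) + (1.3)·(0.0) + 0.4 = -0.86

-0.86


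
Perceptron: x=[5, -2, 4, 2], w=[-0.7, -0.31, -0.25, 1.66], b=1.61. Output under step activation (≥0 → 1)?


z = (5)·(-0.7) + (-2)·(-0.31) + (4)·(-0.25) + (2)·(1.66) + 1.61
  = 1.05
step(z) = 1 (z≥0)

1


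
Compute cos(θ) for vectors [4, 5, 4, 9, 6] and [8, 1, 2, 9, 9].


A·B = 4·8 + 5·1 + 4·2 + 9·9 + 6·9 = 180
‖A‖ = √174 = 13.1909, ‖B‖ = √231 = 15.1987
cos = 180/(√174·√231) = 180/√40194 = 0.8978

0.8978


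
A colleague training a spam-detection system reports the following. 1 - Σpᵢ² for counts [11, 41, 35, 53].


Probabilities: [11/140, 41/140, 35/140, 53/140] ≈ [0.0786, 0.2929, 0.25, 0.3786]
Σpᵢ² = (121 + 1681 + 1225 + 2809)/140² = 5836/19600
Gini = 1 - Σpᵢ² = 1 - 5836/19600 = 0.7022

0.7022


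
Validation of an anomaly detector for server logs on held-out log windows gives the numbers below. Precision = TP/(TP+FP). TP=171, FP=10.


Precision = TP/(TP+FP)
= 171/(171+10)
= 171/181 = 94.48%

94.48%


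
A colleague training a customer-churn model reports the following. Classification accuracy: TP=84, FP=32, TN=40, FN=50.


Accuracy = (TP+TN)/(TP+TN+FP+FN)
= (84+40)/(206)
= 124/206 = 60.19%

60.19%


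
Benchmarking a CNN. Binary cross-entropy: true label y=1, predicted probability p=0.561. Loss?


BCE = -[y·ln(p) + (1-y)·ln(1-p)]
= -1·ln(0.561) - 0
= -ln(0.561) = 0.578

0.578


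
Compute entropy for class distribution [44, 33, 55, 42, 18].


Probabilities: [44/192, 33/192, 55/192, 42/192, 18/192] ≈ [0.2292, 0.1719, 0.2865, 0.2188, 0.0938]
H = -((44/192)·log₂(44/192) + (33/192)·log₂(33/192) + (55/192)·log₂(55/192) + (42/192)·log₂(42/192) + (18/192)·log₂(18/192))
  = 2.2402 bits

2.2402 bits


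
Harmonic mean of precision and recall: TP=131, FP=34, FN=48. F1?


Precision = 131/165 = 0.7939
Recall = 131/179 = 0.7318
F1 = 2·P·R/(P+R) = 2·TP/(2·TP+FP+FN) = 262/(262+34+48) = 262/344 = 0.7616

0.7616


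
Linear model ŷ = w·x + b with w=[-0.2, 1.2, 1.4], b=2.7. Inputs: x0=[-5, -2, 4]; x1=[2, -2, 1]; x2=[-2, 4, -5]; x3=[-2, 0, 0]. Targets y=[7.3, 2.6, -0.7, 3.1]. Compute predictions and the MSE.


ŷ0 = (-0.2)·(-5) + (1.2)·(-2) + (1.4)·(4) + 2.7 = 6.9
ŷ1 = (-0.2)·(2) + (1.2)·(-2) + (1.4)·(1) + 2.7 = 1.3
ŷ2 = (-0.2)·(-2) + (1.2)·(4) + (1.4)·(-5) + 2.7 = 0.9
ŷ3 = (-0.2)·(-2) + (1.2)·(0) + (1.4)·(0) + 2.7 = 3.1
errors² = [0.16, 1.69, 2.56, 0.0]
MSE = 4.4100/4 = 1.1025

1.1025


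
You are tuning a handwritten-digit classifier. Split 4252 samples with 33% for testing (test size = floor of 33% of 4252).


Test = ⌊4252·33/100⌋ = 1403
Train = 4252 - 1403 = 2849

Train: 2849, Test: 1403


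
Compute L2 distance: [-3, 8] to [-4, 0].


d = √((-3+ 4)² + (8-0)²)
  = √(1 + 64)
  = √65 = 8.0623

8.0623


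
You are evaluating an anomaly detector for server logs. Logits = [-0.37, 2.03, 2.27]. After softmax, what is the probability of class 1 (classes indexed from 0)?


Exponentials: e^-0.37=0.6907, e^2.03=7.6141, e^2.27=9.6794
Sum = 17.9842
Softmax = [0.0384, 0.4234, 0.5382]
p[1] = 7.6141/17.9842 = 0.4234

0.4234


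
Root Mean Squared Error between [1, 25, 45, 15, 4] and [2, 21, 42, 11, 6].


MSE = 46/5 = 9.2
RMSE = √(46/5) = 3.0332

3.0332


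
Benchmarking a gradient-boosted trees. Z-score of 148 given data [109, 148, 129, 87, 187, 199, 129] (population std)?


μ = 141.1429, σ = 37.3341
z = (148 - 141.1429)/37.3341 = 0.1837

0.1837


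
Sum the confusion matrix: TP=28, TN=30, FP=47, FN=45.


Total = TP + TN + FP + FN
= 28 + 30 + 47 + 45
= 150
(Predicted positive: 75, predicted negative: 75)

150


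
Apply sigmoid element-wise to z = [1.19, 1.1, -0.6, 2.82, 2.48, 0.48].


σ(1.19) = 1/(1+e^-1.19) = 0.7667
σ(1.1) = 1/(1+e^-1.1) = 0.7503
σ(-0.6) = 1/(1+e^0.6) = 0.3543
σ(2.82) = 1/(1+e^-2.82) = 0.9437
σ(2.48) = 1/(1+e^-2.48) = 0.9227
σ(0.48) = 1/(1+e^-0.48) = 0.6177
result = [0.7667, 0.7503, 0.3543, 0.9437, 0.9227, 0.6177]

[0.7667, 0.7503, 0.3543, 0.9437, 0.9227, 0.6177]


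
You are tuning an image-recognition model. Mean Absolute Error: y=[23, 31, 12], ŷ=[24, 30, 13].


Absolute errors: |23-24|=1, |31-30|=1, |12-13|=1
Sum = 3
MAE = 3/3 = 1

1


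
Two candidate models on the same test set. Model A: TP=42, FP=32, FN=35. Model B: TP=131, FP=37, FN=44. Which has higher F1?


Model A: P=42/74=0.5676, R=42/77=0.5455, F1=2PR/(P+R)=2TP/(2TP+FP+FN)=84/151=0.5563
Model B: P=131/168=0.7798, R=131/175=0.7486, F1=2PR/(P+R)=2TP/(2TP+FP+FN)=262/343=0.7638
0.5563 < 0.7638 → Model B

Model B


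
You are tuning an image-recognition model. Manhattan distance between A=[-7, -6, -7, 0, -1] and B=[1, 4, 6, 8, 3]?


d = |-7-1| + |-6-4| + |-7-6| + |0-8| + |-1-3|
  = 8 + 10 + 13 + 8 + 4
  = 43

43


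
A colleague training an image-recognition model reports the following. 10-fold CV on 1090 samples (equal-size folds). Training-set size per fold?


Fold size = 1090/10 = 109
Training per fold = 1090 - 109 = 981

981


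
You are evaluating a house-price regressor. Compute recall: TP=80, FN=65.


Recall = TP/(TP+FN)
= 80/(80+65)
= 80/145 = 55.17%

55.17%


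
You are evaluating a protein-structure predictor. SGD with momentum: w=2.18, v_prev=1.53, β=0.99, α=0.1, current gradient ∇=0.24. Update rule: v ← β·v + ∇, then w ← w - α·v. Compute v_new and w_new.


v_new = 0.99·1.53 + 0.24 = 1.5147 + 0.24 = 1.7547
w_new = 2.18 - 0.1·1.7547 = 2.18 - 0.17547 = 2.00453

v_new=1.7547, w_new=2.00453


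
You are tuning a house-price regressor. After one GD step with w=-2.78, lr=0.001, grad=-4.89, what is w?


w_new = w - α·∇
= -2.78 - 0.001·-4.89
= -2.78 + 0.00489
= -2.77511

-2.77511


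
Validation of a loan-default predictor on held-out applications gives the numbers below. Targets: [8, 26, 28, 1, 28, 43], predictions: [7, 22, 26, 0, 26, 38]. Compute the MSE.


Squared errors: (8-7)²=1, (26-22)²=16, (28-26)²=4, (1-0)²=1, (28-26)²=4, (43-38)²=25
Sum = 51
MSE = 51/6 = 17/2

17/2


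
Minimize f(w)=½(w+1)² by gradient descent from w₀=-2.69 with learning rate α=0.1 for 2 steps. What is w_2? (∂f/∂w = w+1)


step 1: grad = -2.69+1 = -1.69; w = -2.69 - 0.1·(-1.69) = -2.521
step 2: grad = -2.521+1 = -1.521; w = -2.521 - 0.1·(-1.521) = -2.3689

-2.3689


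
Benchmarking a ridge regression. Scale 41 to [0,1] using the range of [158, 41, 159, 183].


min=41, max=183
(41-41)/(183-41) = 0/142 = 0.0

0.0


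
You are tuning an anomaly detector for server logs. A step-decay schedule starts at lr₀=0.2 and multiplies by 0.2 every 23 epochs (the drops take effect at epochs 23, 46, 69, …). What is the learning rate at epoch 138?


n_drops = ⌊138/23⌋ = 6
lr = 0.2·0.2^6 = 0.2·0.000064 = 0.0000128

0.0000128


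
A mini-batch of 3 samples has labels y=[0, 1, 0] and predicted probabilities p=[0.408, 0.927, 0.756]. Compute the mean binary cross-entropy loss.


L[0] = -ln(1-0.408) = -ln(0.592) = 0.5242
L[1] = -ln(0.927) = 0.0758
L[2] = -ln(1-0.756) = -ln(0.244) = 1.4106
mean = (0.5242 + 0.0758 + 1.4106)/3 = 0.6702

0.6702


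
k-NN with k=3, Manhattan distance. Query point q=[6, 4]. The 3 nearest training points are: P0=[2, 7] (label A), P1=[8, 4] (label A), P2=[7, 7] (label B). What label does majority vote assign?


d(q,P0) = 7  (label A)
d(q,P1) = 2  (label A)
d(q,P2) = 4  (label B)
Votes: A=2, B=1
Majority → A

A


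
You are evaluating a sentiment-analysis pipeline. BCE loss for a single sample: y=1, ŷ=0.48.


BCE = -[y·ln(p) + (1-y)·ln(1-p)]
= -1·ln(0.48) - 0
= -ln(0.48) = 0.734

0.734


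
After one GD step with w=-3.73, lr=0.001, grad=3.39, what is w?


w_new = w - α·∇
= -3.73 - 0.001·3.39
= -3.73 - 0.00339
= -3.73339

-3.73339


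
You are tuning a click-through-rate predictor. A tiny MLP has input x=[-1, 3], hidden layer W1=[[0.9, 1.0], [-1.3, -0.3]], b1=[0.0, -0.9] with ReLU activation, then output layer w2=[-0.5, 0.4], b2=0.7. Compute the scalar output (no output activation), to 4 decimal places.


z1[0] = (0.9)·(-1) + (1.0)·(3) + 0.0 = 2.1
z1[1] = (-1.3)·(-1) + (-0.3)·(3) - 0.9 = -0.5
h = ReLU(z1) = [2.1, 0.0]
output = (-0.5)·(2.1) + (0.4)·(0.0) + 0.7 = -0.35

-0.35


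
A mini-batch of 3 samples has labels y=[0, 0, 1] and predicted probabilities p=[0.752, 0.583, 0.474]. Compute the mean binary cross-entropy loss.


L[0] = -ln(1-0.752) = -ln(0.248) = 1.3943
L[1] = -ln(1-0.583) = -ln(0.417) = 0.8747
L[2] = -ln(0.474) = 0.7465
mean = (1.3943 + 0.8747 + 0.7465)/3 = 1.0052

1.0052


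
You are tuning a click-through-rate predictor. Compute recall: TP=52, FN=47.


Recall = TP/(TP+FN)
= 52/(52+47)
= 52/99 = 52.53%

52.53%


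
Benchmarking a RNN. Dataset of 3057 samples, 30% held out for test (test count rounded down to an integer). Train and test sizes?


Test = ⌊3057·30/100⌋ = 917
Train = 3057 - 917 = 2140

Train: 2140, Test: 917


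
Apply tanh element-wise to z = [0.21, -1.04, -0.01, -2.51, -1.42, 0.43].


tanh(0.21) = 0.207
tanh(-1.04) = -0.7779
tanh(-0.01) = -0.01
tanh(-2.51) = -0.9869
tanh(-1.42) = -0.8896
tanh(0.43) = 0.4053
result = [0.207, -0.7779, -0.01, -0.9869, -0.8896, 0.4053]

[0.207, -0.7779, -0.01, -0.9869, -0.8896, 0.4053]


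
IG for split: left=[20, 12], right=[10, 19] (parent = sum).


Parent = [30, 31], H_parent = 0.9998
H_left = 0.9544 (n=32), H_right = 0.9294 (n=29)
H_children = (32/61)·0.9544 + (29/61)·0.9294 = 0.9425
IG = 0.9998 - 0.9425 = 0.0573

0.0573


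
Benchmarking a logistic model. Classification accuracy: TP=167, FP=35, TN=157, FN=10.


Accuracy = (TP+TN)/(TP+TN+FP+FN)
= (167+157)/(369)
= 324/369 = 87.8%

87.8%


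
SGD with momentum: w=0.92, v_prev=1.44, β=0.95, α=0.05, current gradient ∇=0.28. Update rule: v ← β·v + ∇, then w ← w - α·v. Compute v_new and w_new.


v_new = 0.95·1.44 + 0.28 = 1.368 + 0.28 = 1.648
w_new = 0.92 - 0.05·1.648 = 0.92 - 0.0824 = 0.8376

v_new=1.648, w_new=0.8376


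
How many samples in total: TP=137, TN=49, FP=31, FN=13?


Total = TP + TN + FP + FN
= 137 + 49 + 31 + 13
= 230
(Predicted positive: 168, predicted negative: 62)

230


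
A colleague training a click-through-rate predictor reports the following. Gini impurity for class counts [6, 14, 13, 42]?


Probabilities: [6/75, 14/75, 13/75, 42/75] ≈ [0.08, 0.1867, 0.1733, 0.56]
Σpᵢ² = (36 + 196 + 169 + 1764)/75² = 2165/5625
Gini = 1 - Σpᵢ² = 1 - 2165/5625 = 0.6151

0.6151


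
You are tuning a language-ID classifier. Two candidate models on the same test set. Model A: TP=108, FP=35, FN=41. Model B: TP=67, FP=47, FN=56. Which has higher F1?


Model A: P=108/143=0.7552, R=108/149=0.7248, F1=2PR/(P+R)=2TP/(2TP+FP+FN)=216/292=0.7397
Model B: P=67/114=0.5877, R=67/123=0.5447, F1=2PR/(P+R)=2TP/(2TP+FP+FN)=134/237=0.5654
0.7397 > 0.5654 → Model A

Model A


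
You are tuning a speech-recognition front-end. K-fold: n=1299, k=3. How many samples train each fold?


Fold size = 1299/3 = 433
Training per fold = 1299 - 433 = 866

866


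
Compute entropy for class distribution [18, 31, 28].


Probabilities: [18/77, 31/77, 28/77] ≈ [0.2338, 0.4026, 0.3636]
H = -((18/77)·log₂(18/77) + (31/77)·log₂(31/77) + (28/77)·log₂(28/77))
  = 1.5493 bits

1.5493 bits


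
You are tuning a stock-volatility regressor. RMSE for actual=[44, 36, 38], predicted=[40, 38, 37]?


MSE = 21/3 = 7
RMSE = √(21/3) = 2.6458

2.6458


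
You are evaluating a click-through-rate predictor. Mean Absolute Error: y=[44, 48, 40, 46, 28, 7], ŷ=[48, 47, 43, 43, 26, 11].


Absolute errors: |44-48|=4, |48-47|=1, |40-43|=3, |46-43|=3, |28-26|=2, |7-11|=4
Sum = 17
MAE = 17/6 = 17/6

17/6


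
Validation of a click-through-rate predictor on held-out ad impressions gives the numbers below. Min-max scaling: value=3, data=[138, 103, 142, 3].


min=3, max=142
(3-3)/(142-3) = 0/139 = 0.0

0.0


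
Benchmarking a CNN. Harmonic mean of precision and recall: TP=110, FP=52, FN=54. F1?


Precision = 110/162 = 0.679
Recall = 110/164 = 0.6707
F1 = 2·P·R/(P+R) = 2·TP/(2·TP+FP+FN) = 220/(220+52+54) = 220/326 = 0.6748

0.6748


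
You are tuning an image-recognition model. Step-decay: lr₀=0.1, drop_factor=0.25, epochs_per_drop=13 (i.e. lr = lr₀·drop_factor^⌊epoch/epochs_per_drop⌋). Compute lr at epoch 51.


n_drops = ⌊51/13⌋ = 3
lr = 0.1·0.25^3 = 0.1·0.015625 = 0.0015625

0.0015625


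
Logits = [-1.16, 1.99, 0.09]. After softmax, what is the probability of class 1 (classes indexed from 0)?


Exponentials: e^-1.16=0.3135, e^1.99=7.3155, e^0.09=1.0942
Sum = 8.7232
Softmax = [0.0359, 0.8386, 0.1254]
p[1] = 7.3155/8.7232 = 0.8386

0.8386


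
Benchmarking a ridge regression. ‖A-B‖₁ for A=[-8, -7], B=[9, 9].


d = |-8-9| + |-7-9|
  = 17 + 16
  = 33

33


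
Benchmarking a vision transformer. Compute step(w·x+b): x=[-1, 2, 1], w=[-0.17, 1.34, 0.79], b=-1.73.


z = (-1)·(-0.17) + (2)·(1.34) + (1)·(0.79) - 1.73
  = 1.91
step(z) = 1 (z≥0)

1


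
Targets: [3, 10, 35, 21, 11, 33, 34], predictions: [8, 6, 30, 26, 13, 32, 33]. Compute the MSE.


Squared errors: (3-8)²=25, (10-6)²=16, (35-30)²=25, (21-26)²=25, (11-13)²=4, (33-32)²=1, (34-33)²=1
Sum = 97
MSE = 97/7 = 97/7

97/7


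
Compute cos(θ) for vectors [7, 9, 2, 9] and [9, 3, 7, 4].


A·B = 7·9 + 9·3 + 2·7 + 9·4 = 140
‖A‖ = √215 = 14.6629, ‖B‖ = √155 = 12.4499
cos = 140/(√215·√155) = 140/√33325 = 0.7669

0.7669


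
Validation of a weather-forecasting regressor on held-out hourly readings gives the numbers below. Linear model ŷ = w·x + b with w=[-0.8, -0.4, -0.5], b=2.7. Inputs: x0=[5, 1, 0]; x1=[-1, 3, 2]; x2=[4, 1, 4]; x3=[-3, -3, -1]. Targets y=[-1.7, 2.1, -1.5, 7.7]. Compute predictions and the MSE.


ŷ0 = (-0.8)·(5) + (-0.4)·(1) + (-0.5)·(0) + 2.7 = -1.7
ŷ1 = (-0.8)·(-1) + (-0.4)·(3) + (-0.5)·(2) + 2.7 = 1.3
ŷ2 = (-0.8)·(4) + (-0.4)·(1) + (-0.5)·(4) + 2.7 = -2.9
ŷ3 = (-0.8)·(-3) + (-0.4)·(-3) + (-0.5)·(-1) + 2.7 = 6.8
errors² = [0.0, 0.64, 1.96, 0.81]
MSE = 3.4100/4 = 0.8525

0.8525


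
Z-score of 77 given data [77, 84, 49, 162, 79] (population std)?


μ = 90.2, σ = 37.9231
z = (77 - 90.2)/37.9231 = -0.3481

-0.3481


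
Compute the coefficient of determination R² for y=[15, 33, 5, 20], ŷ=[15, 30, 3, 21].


ȳ = 18.25
SS_res = Σ(y-ŷ)² = 14
SS_tot = Σ(y-ȳ)² = 406.75
R² = 1 - SS_res/SS_tot = 1 - 0.0344 = 0.9656

0.9656


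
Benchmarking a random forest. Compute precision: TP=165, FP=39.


Precision = TP/(TP+FP)
= 165/(165+39)
= 165/204 = 80.88%

80.88%


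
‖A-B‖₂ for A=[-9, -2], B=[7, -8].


d = √((-9-7)² + (-2+ 8)²)
  = √(256 + 36)
  = √292 = 17.088

17.088


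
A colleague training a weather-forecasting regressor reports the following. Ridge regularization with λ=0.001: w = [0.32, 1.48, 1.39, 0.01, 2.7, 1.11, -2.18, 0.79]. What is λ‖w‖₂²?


‖w‖₂² = (0.32)² + (1.48)² + (1.39)² + (0.01)² + (2.7)² + (1.11)² + (-2.18)² + (0.79)²
     = 0.1024 + 2.1904 + 1.9321 + 0.0001 + 7.29 + 1.2321 + 4.7524 + 0.6241
     = 18.1236
λ·‖w‖₂² = 0.001·18.1236 = 0.018124

0.018124


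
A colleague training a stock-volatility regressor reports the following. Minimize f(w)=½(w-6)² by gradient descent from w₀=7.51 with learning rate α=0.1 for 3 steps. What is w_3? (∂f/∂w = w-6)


step 1: grad = 7.51-6 = 1.51; w = 7.51 - 0.1·(1.51) = 7.359
step 2: grad = 7.359-6 = 1.359; w = 7.359 - 0.1·(1.359) = 7.2231
step 3: grad = 7.2231-6 = 1.2231; w = 7.2231 - 0.1·(1.2231) = 7.10079

7.10079


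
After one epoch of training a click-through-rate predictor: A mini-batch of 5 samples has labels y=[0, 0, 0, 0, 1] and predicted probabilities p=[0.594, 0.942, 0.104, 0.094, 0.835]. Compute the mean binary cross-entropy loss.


L[0] = -ln(1-0.594) = -ln(0.406) = 0.9014
L[1] = -ln(1-0.942) = -ln(0.058) = 2.8473
L[2] = -ln(1-0.104) = -ln(0.896) = 0.1098
L[3] = -ln(1-0.094) = -ln(0.906) = 0.0987
L[4] = -ln(0.835) = 0.1803
mean = (0.9014 + 2.8473 + 0.1098 + 0.0987 + 0.1803)/5 = 0.8275

0.8275


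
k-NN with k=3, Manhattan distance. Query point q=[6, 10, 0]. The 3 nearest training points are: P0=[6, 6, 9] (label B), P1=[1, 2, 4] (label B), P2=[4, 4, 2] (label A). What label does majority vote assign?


d(q,P0) = 13  (label B)
d(q,P1) = 17  (label B)
d(q,P2) = 10  (label A)
Votes: A=1, B=2
Majority → B

B


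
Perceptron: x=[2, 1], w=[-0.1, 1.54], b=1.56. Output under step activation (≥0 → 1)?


z = (2)·(-0.1) + (1)·(1.54) + 1.56
  = 2.9
step(z) = 1 (z≥0)

1


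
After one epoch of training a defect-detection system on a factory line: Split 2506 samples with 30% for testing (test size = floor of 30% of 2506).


Test = ⌊2506·30/100⌋ = 751
Train = 2506 - 751 = 1755

Train: 1755, Test: 751


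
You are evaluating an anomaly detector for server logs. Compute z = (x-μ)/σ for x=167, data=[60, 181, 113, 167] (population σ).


μ = 130.25, σ = 47.8507
z = (167 - 130.25)/47.8507 = 0.768

0.768


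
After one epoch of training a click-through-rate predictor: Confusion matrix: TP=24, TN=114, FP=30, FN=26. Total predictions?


Total = TP + TN + FP + FN
= 24 + 114 + 30 + 26
= 194
(Predicted positive: 54, predicted negative: 140)

194


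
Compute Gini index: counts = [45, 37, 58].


Probabilities: [45/140, 37/140, 58/140] ≈ [0.3214, 0.2643, 0.4143]
Σpᵢ² = (2025 + 1369 + 3364)/140² = 6758/19600
Gini = 1 - Σpᵢ² = 1 - 6758/19600 = 0.6552

0.6552


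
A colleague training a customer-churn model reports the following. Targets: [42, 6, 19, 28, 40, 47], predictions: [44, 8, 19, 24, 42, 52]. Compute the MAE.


Absolute errors: |42-44|=2, |6-8|=2, |19-19|=0, |28-24|=4, |40-42|=2, |47-52|=5
Sum = 15
MAE = 15/6 = 5/2

5/2


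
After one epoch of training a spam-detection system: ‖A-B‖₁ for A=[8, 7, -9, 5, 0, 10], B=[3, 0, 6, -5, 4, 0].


d = |8-3| + |7-0| + |-9-6| + |5+ 5| + |0-4| + |10-0|
  = 5 + 7 + 15 + 10 + 4 + 10
  = 51

51


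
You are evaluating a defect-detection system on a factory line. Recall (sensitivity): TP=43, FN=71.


Recall = TP/(TP+FN)
= 43/(43+71)
= 43/114 = 37.72%

37.72%


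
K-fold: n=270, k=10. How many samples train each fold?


Fold size = 270/10 = 27
Training per fold = 270 - 27 = 243

243


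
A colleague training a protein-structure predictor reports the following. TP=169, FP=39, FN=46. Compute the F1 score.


Precision = 169/208 = 0.8125
Recall = 169/215 = 0.786
F1 = 2·P·R/(P+R) = 2·TP/(2·TP+FP+FN) = 338/(338+39+46) = 338/423 = 0.7991

0.7991


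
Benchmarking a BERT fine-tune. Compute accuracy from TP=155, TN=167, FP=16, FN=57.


Accuracy = (TP+TN)/(TP+TN+FP+FN)
= (155+167)/(395)
= 322/395 = 81.52%

81.52%


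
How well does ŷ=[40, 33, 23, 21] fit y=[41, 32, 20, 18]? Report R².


ȳ = 27.75
SS_res = Σ(y-ŷ)² = 20
SS_tot = Σ(y-ȳ)² = 348.75
R² = 1 - SS_res/SS_tot = 1 - 0.0573 = 0.9427

0.9427


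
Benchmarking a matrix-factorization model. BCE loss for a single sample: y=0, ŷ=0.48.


BCE = -[y·ln(p) + (1-y)·ln(1-p)]
= -0 - 1·ln(1-0.48)
= -ln(0.52) = 0.6539

0.6539


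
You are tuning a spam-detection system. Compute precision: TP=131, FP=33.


Precision = TP/(TP+FP)
= 131/(131+33)
= 131/164 = 79.88%

79.88%


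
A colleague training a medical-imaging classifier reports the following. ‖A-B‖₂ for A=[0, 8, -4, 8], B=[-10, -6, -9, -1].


d = √((0+ 10)² + (8+ 6)² + (-4+ 9)² + (8+ 1)²)
  = √(100 + 196 + 25 + 81)
  = √402 = 20.0499

20.0499


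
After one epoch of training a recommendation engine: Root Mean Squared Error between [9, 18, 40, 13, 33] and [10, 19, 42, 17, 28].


MSE = 47/5 = 9.4
RMSE = √(47/5) = 3.0659

3.0659


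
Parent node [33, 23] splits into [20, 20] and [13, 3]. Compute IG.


Parent = [33, 23], H_parent = 0.9769
H_left = 1 (n=40), H_right = 0.6962 (n=16)
H_children = (40/56)·1 + (16/56)·0.6962 = 0.9132
IG = 0.9769 - 0.9132 = 0.0637

0.0637


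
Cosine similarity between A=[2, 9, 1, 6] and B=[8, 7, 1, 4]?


A·B = 2·8 + 9·7 + 1·1 + 6·4 = 104
‖A‖ = √122 = 11.0454, ‖B‖ = √130 = 11.4018
cos = 104/(√122·√130) = 104/√15860 = 0.8258

0.8258


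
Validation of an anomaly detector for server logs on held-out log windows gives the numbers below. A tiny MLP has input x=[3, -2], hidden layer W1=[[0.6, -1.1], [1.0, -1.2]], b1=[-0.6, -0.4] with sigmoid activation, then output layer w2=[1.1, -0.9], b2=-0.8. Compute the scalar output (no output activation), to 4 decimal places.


z1[0] = (0.6)·(3) + (-1.1)·(-2) - 0.6 = 3.4
z1[1] = (1.0)·(3) + (-1.2)·(-2) - 0.4 = 5.0
h = sigmoid(z1) = [0.9677, 0.9933]
output = (1.1)·(0.9677) + (-0.9)·(0.9933) - 0.8 = -0.6295

-0.6295


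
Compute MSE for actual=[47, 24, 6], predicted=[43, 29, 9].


Squared errors: (47-43)²=16, (24-29)²=25, (6-9)²=9
Sum = 50
MSE = 50/3 = 50/3

50/3


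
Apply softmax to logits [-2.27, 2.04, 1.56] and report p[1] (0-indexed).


Exponentials: e^-2.27=0.1033, e^2.04=7.6906, e^1.56=4.7588
Sum = 12.5527
Softmax = [0.0082, 0.6127, 0.3791]
p[1] = 7.6906/12.5527 = 0.6127

0.6127


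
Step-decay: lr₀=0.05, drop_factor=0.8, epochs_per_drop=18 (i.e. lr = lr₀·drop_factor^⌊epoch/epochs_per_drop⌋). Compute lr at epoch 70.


n_drops = ⌊70/18⌋ = 3
lr = 0.05·0.8^3 = 0.05·0.512 = 0.0256

0.0256


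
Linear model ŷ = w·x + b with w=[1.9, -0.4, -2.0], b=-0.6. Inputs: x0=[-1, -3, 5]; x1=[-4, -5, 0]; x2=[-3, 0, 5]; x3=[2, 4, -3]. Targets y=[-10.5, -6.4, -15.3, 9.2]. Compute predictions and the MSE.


ŷ0 = (1.9)·(-1) + (-0.4)·(-3) + (-2.0)·(5) - 0.6 = -11.3
ŷ1 = (1.9)·(-4) + (-0.4)·(-5) + (-2.0)·(0) - 0.6 = -6.2
ŷ2 = (1.9)·(-3) + (-0.4)·(0) + (-2.0)·(5) - 0.6 = -16.3
ŷ3 = (1.9)·(2) + (-0.4)·(4) + (-2.0)·(-3) - 0.6 = 7.6
errors² = [0.64, 0.04, 1.0, 2.56]
MSE = 4.2400/4 = 1.06

1.06


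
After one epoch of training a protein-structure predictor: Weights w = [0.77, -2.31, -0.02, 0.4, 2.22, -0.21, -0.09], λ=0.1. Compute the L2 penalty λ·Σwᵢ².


‖w‖₂² = (0.77)² + (-2.31)² + (-0.02)² + (0.4)² + (2.22)² + (-0.21)² + (-0.09)²
     = 0.5929 + 5.3361 + 0.0004 + 0.16 + 4.9284 + 0.0441 + 0.0081
     = 11.07
λ·‖w‖₂² = 0.1·11.07 = 1.107

1.107


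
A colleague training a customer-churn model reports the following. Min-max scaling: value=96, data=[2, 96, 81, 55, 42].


min=2, max=96
(96-2)/(96-2) = 94/94 = 1.0

1.0


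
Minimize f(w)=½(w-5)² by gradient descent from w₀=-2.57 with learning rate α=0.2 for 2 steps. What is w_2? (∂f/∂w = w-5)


step 1: grad = -2.57-5 = -7.57; w = -2.57 - 0.2·(-7.57) = -1.056
step 2: grad = -1.056-5 = -6.056; w = -1.056 - 0.2·(-6.056) = 0.1552

0.1552


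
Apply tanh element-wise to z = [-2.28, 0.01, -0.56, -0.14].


tanh(-2.28) = -0.9793
tanh(0.01) = 0.01
tanh(-0.56) = -0.508
tanh(-0.14) = -0.1391
result = [-0.9793, 0.01, -0.508, -0.1391]

[-0.9793, 0.01, -0.508, -0.1391]


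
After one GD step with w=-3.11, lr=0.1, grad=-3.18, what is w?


w_new = w - α·∇
= -3.11 - 0.1·-3.18
= -3.11 + 0.318
= -2.792

-2.792


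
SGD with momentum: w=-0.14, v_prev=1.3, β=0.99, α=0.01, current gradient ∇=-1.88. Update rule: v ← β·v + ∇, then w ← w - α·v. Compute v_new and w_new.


v_new = 0.99·1.3 - 1.88 = 1.287 - 1.88 = -0.593
w_new = -0.14 - 0.01·-0.593 = -0.14 + 0.00593 = -0.13407

v_new=-0.593, w_new=-0.13407


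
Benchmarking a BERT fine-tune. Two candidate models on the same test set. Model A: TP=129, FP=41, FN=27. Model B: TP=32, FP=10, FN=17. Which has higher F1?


Model A: P=129/170=0.7588, R=129/156=0.8269, F1=2PR/(P+R)=2TP/(2TP+FP+FN)=258/326=0.7914
Model B: P=32/42=0.7619, R=32/49=0.6531, F1=2PR/(P+R)=2TP/(2TP+FP+FN)=64/91=0.7033
0.7914 > 0.7033 → Model A

Model A


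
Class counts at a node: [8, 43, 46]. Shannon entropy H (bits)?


Probabilities: [8/97, 43/97, 46/97] ≈ [0.0825, 0.4433, 0.4742]
H = -((8/97)·log₂(8/97) + (43/97)·log₂(43/97) + (46/97)·log₂(46/97))
  = 1.3276 bits

1.3276 bits


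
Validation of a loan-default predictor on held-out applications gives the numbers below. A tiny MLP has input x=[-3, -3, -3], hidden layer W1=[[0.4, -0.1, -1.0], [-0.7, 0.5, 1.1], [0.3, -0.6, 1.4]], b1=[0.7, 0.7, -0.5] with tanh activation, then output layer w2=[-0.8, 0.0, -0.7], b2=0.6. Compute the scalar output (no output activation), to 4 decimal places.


z1[0] = (0.4)·(-3) + (-0.1)·(-3) + (-1.0)·(-3) + 0.7 = 2.8
z1[1] = (-0.7)·(-3) + (0.5)·(-3) + (1.1)·(-3) + 0.7 = -2.0
z1[2] = (0.3)·(-3) + (-0.6)·(-3) + (1.4)·(-3) - 0.5 = -3.8
h = tanh(z1) = [0.9926, -0.964, -0.999]
output = (-0.8)·(0.9926) + (0.0)·(-0.964) + (-0.7)·(-0.999) + 0.6 = 0.5052

0.5052


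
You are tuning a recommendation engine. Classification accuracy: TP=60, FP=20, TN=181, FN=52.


Accuracy = (TP+TN)/(TP+TN+FP+FN)
= (60+181)/(313)
= 241/313 = 77.0%

77.0%


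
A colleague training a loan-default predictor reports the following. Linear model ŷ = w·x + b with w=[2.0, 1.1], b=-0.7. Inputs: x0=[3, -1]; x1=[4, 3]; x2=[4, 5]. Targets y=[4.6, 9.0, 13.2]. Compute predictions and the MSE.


ŷ0 = (2.0)·(3) + (1.1)·(-1) - 0.7 = 4.2
ŷ1 = (2.0)·(4) + (1.1)·(3) - 0.7 = 10.6
ŷ2 = (2.0)·(4) + (1.1)·(5) - 0.7 = 12.8
errors² = [0.16, 2.56, 0.16]
MSE = 2.8800/3 = 0.96

0.96


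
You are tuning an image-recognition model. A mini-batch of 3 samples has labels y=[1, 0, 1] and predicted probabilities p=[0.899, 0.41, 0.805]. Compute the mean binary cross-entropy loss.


L[0] = -ln(0.899) = 0.1065
L[1] = -ln(1-0.41) = -ln(0.59) = 0.5276
L[2] = -ln(0.805) = 0.2169
mean = (0.1065 + 0.5276 + 0.2169)/3 = 0.2837

0.2837


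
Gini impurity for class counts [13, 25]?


Probabilities: [13/38, 25/38] ≈ [0.3421, 0.6579]
Σpᵢ² = (169 + 625)/38² = 794/1444
Gini = 1 - Σpᵢ² = 1 - 794/1444 = 0.4501

0.4501


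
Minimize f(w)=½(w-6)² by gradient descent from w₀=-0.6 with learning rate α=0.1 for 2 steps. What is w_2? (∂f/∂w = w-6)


step 1: grad = -0.6-6 = -6.6; w = -0.6 - 0.1·(-6.6) = 0.06
step 2: grad = 0.06-6 = -5.94; w = 0.06 - 0.1·(-5.94) = 0.654

0.654


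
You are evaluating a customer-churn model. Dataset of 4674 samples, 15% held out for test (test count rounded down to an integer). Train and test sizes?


Test = ⌊4674·15/100⌋ = 701
Train = 4674 - 701 = 3973

Train: 3973, Test: 701


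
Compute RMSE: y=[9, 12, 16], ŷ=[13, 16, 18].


MSE = 36/3 = 12
RMSE = √(36/3) = 3.4641

3.4641


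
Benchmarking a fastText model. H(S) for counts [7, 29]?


Probabilities: [7/36, 29/36] ≈ [0.1944, 0.8056]
H = -((7/36)·log₂(7/36) + (29/36)·log₂(29/36))
  = 0.7107 bits

0.7107 bits


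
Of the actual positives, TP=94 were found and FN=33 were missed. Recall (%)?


Recall = TP/(TP+FN)
= 94/(94+33)
= 94/127 = 74.02%

74.02%


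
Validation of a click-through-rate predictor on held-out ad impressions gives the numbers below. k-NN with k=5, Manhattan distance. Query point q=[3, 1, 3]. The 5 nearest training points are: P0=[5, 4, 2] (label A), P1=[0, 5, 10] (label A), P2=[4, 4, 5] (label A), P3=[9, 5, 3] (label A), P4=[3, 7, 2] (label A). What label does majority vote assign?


d(q,P0) = 6  (label A)
d(q,P1) = 14  (label A)
d(q,P2) = 6  (label A)
d(q,P3) = 10  (label A)
d(q,P4) = 7  (label A)
Votes: A=5, B=0
Majority → A

A


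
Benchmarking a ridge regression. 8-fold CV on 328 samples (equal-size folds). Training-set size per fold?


Fold size = 328/8 = 41
Training per fold = 328 - 41 = 287

287


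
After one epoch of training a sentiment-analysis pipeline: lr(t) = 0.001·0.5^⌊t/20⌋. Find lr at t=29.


n_drops = ⌊29/20⌋ = 1
lr = 0.001·0.5^1 = 0.001·0.5 = 0.0005

0.0005


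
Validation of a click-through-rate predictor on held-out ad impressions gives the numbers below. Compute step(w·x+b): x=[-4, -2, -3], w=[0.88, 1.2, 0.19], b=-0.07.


z = (-4)·(0.88) + (-2)·(1.2) + (-3)·(0.19) - 0.07
  = -6.56
step(z) = 0 (z<0)

0


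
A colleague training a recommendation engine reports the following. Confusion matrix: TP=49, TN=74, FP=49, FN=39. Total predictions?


Total = TP + TN + FP + FN
= 49 + 74 + 49 + 39
= 211
(Predicted positive: 98, predicted negative: 113)

211


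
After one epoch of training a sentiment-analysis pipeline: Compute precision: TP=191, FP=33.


Precision = TP/(TP+FP)
= 191/(191+33)
= 191/224 = 85.27%

85.27%


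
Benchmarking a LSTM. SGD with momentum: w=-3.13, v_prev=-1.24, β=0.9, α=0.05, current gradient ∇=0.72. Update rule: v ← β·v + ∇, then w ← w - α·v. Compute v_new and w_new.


v_new = 0.9·-1.24 + 0.72 = -1.116 + 0.72 = -0.396
w_new = -3.13 - 0.05·-0.396 = -3.13 + 0.0198 = -3.1102

v_new=-0.396, w_new=-3.1102


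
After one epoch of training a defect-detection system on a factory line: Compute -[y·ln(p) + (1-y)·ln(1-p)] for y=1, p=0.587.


BCE = -[y·ln(p) + (1-y)·ln(1-p)]
= -1·ln(0.587) - 0
= -ln(0.587) = 0.5327

0.5327


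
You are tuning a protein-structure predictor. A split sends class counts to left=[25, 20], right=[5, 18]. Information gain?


Parent = [30, 38], H_parent = 0.99
H_left = 0.9911 (n=45), H_right = 0.7554 (n=23)
H_children = (45/68)·0.9911 + (23/68)·0.7554 = 0.9114
IG = 0.99 - 0.9114 = 0.0786

0.0786


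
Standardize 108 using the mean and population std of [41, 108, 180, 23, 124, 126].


μ = 100.3333, σ = 53.4249
z = (108 - 100.3333)/53.4249 = 0.1435

0.1435


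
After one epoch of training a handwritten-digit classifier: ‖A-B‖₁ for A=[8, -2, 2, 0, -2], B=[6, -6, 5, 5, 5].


d = |8-6| + |-2+ 6| + |2-5| + |0-5| + |-2-5|
  = 2 + 4 + 3 + 5 + 7
  = 21

21


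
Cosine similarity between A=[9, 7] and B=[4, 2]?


A·B = 9·4 + 7·2 = 50
‖A‖ = √130 = 11.4018, ‖B‖ = √20 = 4.4721
cos = 50/(√130·√20) = 50/√2600 = 0.9806

0.9806


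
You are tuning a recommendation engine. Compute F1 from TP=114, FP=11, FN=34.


Precision = 114/125 = 0.912
Recall = 114/148 = 0.7703
F1 = 2·P·R/(P+R) = 2·TP/(2·TP+FP+FN) = 228/(228+11+34) = 228/273 = 0.8352

0.8352


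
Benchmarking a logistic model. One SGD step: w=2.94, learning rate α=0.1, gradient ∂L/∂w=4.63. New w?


w_new = w - α·∇
= 2.94 - 0.1·4.63
= 2.94 - 0.463
= 2.477

2.477


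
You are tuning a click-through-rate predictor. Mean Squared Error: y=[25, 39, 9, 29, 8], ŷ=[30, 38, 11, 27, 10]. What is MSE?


Squared errors: (25-30)²=25, (39-38)²=1, (9-11)²=4, (29-27)²=4, (8-10)²=4
Sum = 38
MSE = 38/5 = 38/5

38/5


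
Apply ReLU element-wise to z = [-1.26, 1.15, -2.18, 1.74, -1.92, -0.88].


ReLU(-1.26) = max(0, -1.26) = 0.0
ReLU(1.15) = max(0, 1.15) = 1.15
ReLU(-2.18) = max(0, -2.18) = 0.0
ReLU(1.74) = max(0, 1.74) = 1.74
ReLU(-1.92) = max(0, -1.92) = 0.0
ReLU(-0.88) = max(0, -0.88) = 0.0
result = [0.0, 1.15, 0.0, 1.74, 0.0, 0.0]

[0.0, 1.15, 0.0, 1.74, 0.0, 0.0]


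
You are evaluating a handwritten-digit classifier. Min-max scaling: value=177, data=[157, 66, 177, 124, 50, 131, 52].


min=50, max=177
(177-50)/(177-50) = 127/127 = 1.0

1.0


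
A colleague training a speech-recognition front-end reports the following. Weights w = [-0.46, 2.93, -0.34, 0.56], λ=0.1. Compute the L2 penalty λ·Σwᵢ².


‖w‖₂² = (-0.46)² + (2.93)² + (-0.34)² + (0.56)²
     = 0.2116 + 8.5849 + 0.1156 + 0.3136
     = 9.2257
λ·‖w‖₂² = 0.1·9.2257 = 0.92257

0.92257
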